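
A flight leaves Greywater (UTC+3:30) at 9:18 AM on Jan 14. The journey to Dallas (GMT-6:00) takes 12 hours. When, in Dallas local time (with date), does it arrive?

Dallas is 9:30 behind Greywater.
After 12 hours it is 9:18 PM in Greywater.
Shift by the zone difference: 9:18 PM − 9:30 = 11:48 AM on Jan 14 in Dallas.

11:48 AM on January 14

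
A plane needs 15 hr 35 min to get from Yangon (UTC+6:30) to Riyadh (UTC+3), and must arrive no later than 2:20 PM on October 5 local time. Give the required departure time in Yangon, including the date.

Target arrival in UTC: 2:20 PM − 3:00 = 11:20 AM on Oct 5.
Subtract 15 hours 35 minutes → departure 7:45 PM UTC on Oct 4.
Yangon is UTC+6:30: 7:45 PM + 6:30 = 2:15 AM on Oct 5.

2:15 AM on October 5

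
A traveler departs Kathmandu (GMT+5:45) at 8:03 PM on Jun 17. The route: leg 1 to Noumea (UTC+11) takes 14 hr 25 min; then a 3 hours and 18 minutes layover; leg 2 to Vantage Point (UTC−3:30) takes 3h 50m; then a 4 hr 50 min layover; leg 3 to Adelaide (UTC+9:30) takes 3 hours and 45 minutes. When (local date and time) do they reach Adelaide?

Convert departure to UTC: 8:03 PM − 5:45 = 2:18 PM UTC on Jun 17.
Add 14 hours and 25 minutes leg 1 → 4:43 AM UTC (Jun 18).
Add 3 hours and 18 minutes layover in Noumea → 8:01 AM UTC.
Add 3 hours and 50 minutes leg 2 → 11:51 AM UTC.
Add 4 hours and 50 minutes layover in Vantage Point → 4:41 PM UTC.
Add 3 hours and 45 minutes leg 3 → 8:26 PM UTC.
Adelaide is UTC+9:30, so local arrival = 8:26 PM + 9:30 = 5:56 AM on Jun 19.

5:56 AM on June 19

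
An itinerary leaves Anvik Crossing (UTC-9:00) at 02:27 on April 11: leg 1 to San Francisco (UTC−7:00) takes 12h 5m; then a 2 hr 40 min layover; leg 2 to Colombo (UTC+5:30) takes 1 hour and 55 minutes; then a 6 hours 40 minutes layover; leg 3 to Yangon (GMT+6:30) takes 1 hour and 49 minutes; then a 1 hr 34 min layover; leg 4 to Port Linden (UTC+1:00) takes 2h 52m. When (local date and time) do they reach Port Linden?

18:02 on April 12

Convert departure to UTC: 02:27 + 9:00 = 11:27 UTC on Apr 11.
Add 12 hours 5 minutes leg 1 → 23:32 UTC.
Add 2 hours and 40 minutes layover in San Francisco → 02:12 UTC (Apr 12).
Add 1 hour and 55 minutes leg 2 → 04:07 UTC.
Add 6 hours and 40 minutes layover in Colombo → 10:47 UTC.
Add 1 hour and 49 minutes leg 3 → 12:36 UTC.
Add 1 hour 34 minutes layover in Yangon → 14:10 UTC.
Add 2 hours 52 minutes leg 4 → 17:02 UTC.
Port Linden is UTC+1:00, so local arrival = 17:02 + 1:00 = 18:02 on Apr 12.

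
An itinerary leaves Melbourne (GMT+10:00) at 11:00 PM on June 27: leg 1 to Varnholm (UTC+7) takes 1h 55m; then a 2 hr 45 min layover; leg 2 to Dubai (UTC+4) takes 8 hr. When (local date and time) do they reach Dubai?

Convert departure to UTC: 11:00 PM − 10:00 = 1:00 PM UTC on Jun 27.
Add 1 hour and 55 minutes leg 1 → 2:55 PM UTC.
Add 2 hours and 45 minutes layover in Varnholm → 5:40 PM UTC.
Add 8 hours leg 2 → 1:40 AM UTC (Jun 28).
Dubai is UTC+4:00, so local arrival = 1:40 AM + 4:00 = 5:40 AM on Jun 28.

5:40 AM on June 28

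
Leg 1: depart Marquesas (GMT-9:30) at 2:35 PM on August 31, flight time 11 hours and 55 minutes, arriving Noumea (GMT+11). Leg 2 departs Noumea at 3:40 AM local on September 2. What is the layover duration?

Convert departure to UTC: 2:35 PM + 9:30 = 12:05 AM UTC on Sep 1.
Add 11 hours and 55 minutes flight time → 12:00 PM UTC.
Noumea is UTC+11:00, so local arrival = 12:00 PM + 11:00 = 11:00 PM on Sep 1.
Layover = 3:40 AM − 11:00 PM (+1 day) = 4 hours 40 minutes.

4 hours 40 minutes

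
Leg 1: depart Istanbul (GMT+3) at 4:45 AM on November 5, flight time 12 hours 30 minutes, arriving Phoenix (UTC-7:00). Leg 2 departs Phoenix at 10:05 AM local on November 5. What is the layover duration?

2 hours 50 minutes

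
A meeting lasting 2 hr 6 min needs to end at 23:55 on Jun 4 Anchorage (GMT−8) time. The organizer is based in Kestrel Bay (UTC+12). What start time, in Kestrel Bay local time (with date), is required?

Target end time in UTC: 23:55 + 8:00 = 07:55 on Jun 5.
Subtract 2 hours and 6 minutes → start 05:49 UTC on Jun 5.
Kestrel Bay is UTC+12:00: 05:49 + 12:00 = 17:49 on Jun 5.

17:49 on Jun 5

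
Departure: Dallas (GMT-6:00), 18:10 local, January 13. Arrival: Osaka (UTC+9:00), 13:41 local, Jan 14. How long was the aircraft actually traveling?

4 hours 31 minutes

Osaka is 15:00 ahead of Dallas.
Clock-face elapsed time (ignoring zones) is 19 hours 31 minutes.
Actual elapsed = 19 hours 31 minutes − 15:00 = 4 hours 31 minutes.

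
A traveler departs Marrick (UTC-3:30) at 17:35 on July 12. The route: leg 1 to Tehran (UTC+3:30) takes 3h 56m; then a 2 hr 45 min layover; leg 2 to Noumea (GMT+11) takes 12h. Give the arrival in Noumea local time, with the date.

02:46 on Jul 14

Convert departure to UTC: 17:35 + 3:30 = 21:05 UTC on Jul 12.
Add 3 hours 56 minutes leg 1 → 01:01 UTC (Jul 13).
Add 2 hours and 45 minutes layover in Tehran → 03:46 UTC.
Add 12 hours leg 2 → 15:46 UTC.
Noumea is UTC+11:00, so local arrival = 15:46 + 11:00 = 02:46 on Jul 14.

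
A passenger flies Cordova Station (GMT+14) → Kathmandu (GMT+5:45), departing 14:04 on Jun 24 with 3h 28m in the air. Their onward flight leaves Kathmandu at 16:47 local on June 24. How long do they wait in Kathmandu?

7 hours 30 minutes

Convert departure to UTC: 14:04 − 14:00 = 00:04 UTC on Jun 24.
Add 3 hours and 28 minutes flight time → 03:32 UTC.
Kathmandu is UTC+5:45, so local arrival = 03:32 + 5:45 = 09:17 on Jun 24.
Layover = 16:47 − 09:17 = 7 hours 30 minutes.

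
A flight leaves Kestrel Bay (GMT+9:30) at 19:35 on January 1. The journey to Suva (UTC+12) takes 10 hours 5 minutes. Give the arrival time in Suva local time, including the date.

Convert departure to UTC: 19:35 − 9:30 = 10:05 UTC on Jan 1.
Add 10 hours 5 minutes travel time → 20:10 UTC.
Suva is UTC+12:00, so local arrival = 20:10 + 12:00 = 08:10 on Jan 2.

08:10 on Jan 2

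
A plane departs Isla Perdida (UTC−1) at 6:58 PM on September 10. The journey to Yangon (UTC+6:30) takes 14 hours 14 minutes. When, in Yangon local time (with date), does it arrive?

4:42 PM on Sep 11

Yangon is 7:30 ahead of Isla Perdida.
After 14 hours 14 minutes it is 9:12 AM (Sep 11) in Isla Perdida.
Shift by the zone difference: 9:12 AM + 7:30 = 4:42 PM on Sep 11 in Yangon.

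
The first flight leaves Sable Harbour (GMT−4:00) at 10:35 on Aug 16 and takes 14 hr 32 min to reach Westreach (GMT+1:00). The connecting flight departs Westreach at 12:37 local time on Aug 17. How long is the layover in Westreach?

6 hours 30 minutes

Convert departure to UTC: 10:35 + 4:00 = 14:35 UTC on Aug 16.
Add 14 hours 32 minutes flight time → 05:07 UTC (Aug 17).
Westreach is UTC+1:00, so local arrival = 05:07 + 1:00 = 06:07 on Aug 17.
Layover = 12:37 − 06:07 = 6 hours 30 minutes.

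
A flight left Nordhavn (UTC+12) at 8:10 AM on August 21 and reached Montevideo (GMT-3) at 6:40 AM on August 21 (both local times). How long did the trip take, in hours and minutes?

13 hours 30 minutes

Departure in UTC: 8:10 AM − 12:00 = 8:10 PM on Aug 20.
Arrival in UTC: 6:40 AM + 3:00 = 9:40 AM on Aug 21.
Elapsed = 9:40 AM − 8:10 PM (+1 day) = 13 hours 30 minutes.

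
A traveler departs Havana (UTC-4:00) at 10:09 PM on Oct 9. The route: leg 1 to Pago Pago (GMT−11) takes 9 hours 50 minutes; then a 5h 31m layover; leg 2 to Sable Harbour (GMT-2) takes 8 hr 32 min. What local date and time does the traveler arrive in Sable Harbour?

12:02 AM on October 11

Convert departure to UTC: 10:09 PM + 4:00 = 2:09 AM UTC on Oct 10.
Add 9 hours and 50 minutes leg 1 → 11:59 AM UTC.
Add 5 hours 31 minutes layover in Pago Pago → 5:30 PM UTC.
Add 8 hours and 32 minutes leg 2 → 2:02 AM UTC (Oct 11).
Sable Harbour is UTC−2:00, so local arrival = 2:02 AM − 2:00 = 12:02 AM on Oct 11.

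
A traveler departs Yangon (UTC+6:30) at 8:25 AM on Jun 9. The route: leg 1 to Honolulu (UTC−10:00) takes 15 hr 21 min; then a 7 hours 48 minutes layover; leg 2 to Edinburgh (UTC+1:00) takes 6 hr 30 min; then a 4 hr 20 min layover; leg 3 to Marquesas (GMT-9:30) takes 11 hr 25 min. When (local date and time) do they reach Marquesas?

Convert departure to UTC: 8:25 AM − 6:30 = 1:55 AM UTC on Jun 9.
Add 15 hours and 21 minutes leg 1 → 5:16 PM UTC.
Add 7 hours 48 minutes layover in Honolulu → 1:04 AM UTC (Jun 10).
Add 6 hours 30 minutes leg 2 → 7:34 AM UTC.
Add 4 hours and 20 minutes layover in Edinburgh → 11:54 AM UTC.
Add 11 hours and 25 minutes leg 3 → 11:19 PM UTC.
Marquesas is UTC−9:30, so local arrival = 11:19 PM − 9:30 = 1:49 PM on Jun 10.

1:49 PM on June 10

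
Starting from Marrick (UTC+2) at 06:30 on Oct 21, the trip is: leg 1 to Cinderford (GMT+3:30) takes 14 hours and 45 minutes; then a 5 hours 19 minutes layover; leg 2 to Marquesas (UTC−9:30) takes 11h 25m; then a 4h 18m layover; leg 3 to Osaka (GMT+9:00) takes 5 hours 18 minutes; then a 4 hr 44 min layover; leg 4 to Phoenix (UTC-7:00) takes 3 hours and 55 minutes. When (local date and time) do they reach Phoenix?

23:14 on October 22

Convert departure to UTC: 06:30 − 2:00 = 04:30 UTC on Oct 21.
Add 14 hours 45 minutes leg 1 → 19:15 UTC.
Add 5 hours 19 minutes layover in Cinderford → 00:34 UTC (Oct 22).
Add 11 hours and 25 minutes leg 2 → 11:59 UTC.
Add 4 hours and 18 minutes layover in Marquesas → 16:17 UTC.
Add 5 hours and 18 minutes leg 3 → 21:35 UTC.
Add 4 hours 44 minutes layover in Osaka → 02:19 UTC (Oct 23).
Add 3 hours 55 minutes leg 4 → 06:14 UTC.
Phoenix is UTC−7:00, so local arrival = 06:14 − 7:00 = 23:14 on Oct 22.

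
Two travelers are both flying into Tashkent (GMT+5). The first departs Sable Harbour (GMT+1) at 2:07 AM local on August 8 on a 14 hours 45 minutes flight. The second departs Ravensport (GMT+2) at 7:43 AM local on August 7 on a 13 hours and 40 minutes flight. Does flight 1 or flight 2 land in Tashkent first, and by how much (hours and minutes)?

the second, by 20 hours 29 minutes

Flight 1 in UTC: 2:07 AM − 1:00 = 1:07 AM on Aug 8.
+14 hours and 45 minutes → arrive 3:52 PM UTC on Aug 8.
Flight 2 in UTC: 7:43 AM − 2:00 = 5:43 AM on Aug 7.
+13 hours 40 minutes → arrive 7:23 PM UTC on Aug 7.
Flight 2 lands earlier by 20 hours 29 minutes.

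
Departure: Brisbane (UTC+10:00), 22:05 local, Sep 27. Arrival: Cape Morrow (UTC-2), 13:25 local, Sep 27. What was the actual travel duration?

3 hours 20 minutes

Cape Morrow is 12:00 behind Brisbane.
Clock-face elapsed time (ignoring zones) is −8 hours 40 minutes.
Actual elapsed = −8 hours 40 minutes + 12:00 = 3 hours 20 minutes.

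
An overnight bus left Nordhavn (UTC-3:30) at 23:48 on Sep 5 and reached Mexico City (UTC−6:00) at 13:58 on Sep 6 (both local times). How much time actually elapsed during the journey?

Mexico City is 2:30 behind Nordhavn.
Clock-face elapsed time (ignoring zones) is 14 hours 10 minutes.
Actual elapsed = 14 hours 10 minutes + 2:30 = 16 hours 40 minutes.

16 hours 40 minutes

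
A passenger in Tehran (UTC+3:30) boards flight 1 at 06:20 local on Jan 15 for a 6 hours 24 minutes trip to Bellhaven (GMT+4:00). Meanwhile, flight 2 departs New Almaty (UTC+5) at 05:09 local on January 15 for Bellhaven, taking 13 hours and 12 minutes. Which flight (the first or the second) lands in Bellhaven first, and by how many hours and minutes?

the first, by 4 hours 7 minutes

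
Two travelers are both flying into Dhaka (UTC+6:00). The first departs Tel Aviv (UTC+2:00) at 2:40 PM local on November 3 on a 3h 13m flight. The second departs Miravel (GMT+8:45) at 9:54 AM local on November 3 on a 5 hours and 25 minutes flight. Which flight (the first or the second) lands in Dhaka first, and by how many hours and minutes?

Flight 1 in UTC: 2:40 PM − 2:00 = 12:40 PM on Nov 3.
+3 hours and 13 minutes → arrive 3:53 PM UTC on Nov 3.
Flight 2 in UTC: 9:54 AM − 8:45 = 1:09 AM on Nov 3.
+5 hours and 25 minutes → arrive 6:34 AM UTC on Nov 3.
Flight 2 lands earlier by 9 hours 19 minutes.

the second, by 9 hours 19 minutes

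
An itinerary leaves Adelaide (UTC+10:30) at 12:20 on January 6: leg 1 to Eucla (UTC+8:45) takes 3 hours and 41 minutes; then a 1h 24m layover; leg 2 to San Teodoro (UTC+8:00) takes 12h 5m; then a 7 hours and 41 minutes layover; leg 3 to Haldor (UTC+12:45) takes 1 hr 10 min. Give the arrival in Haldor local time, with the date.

Convert departure to UTC: 12:20 − 10:30 = 01:50 UTC on Jan 6.
Add 3 hours and 41 minutes leg 1 → 05:31 UTC.
Add 1 hour 24 minutes layover in Eucla → 06:55 UTC.
Add 12 hours and 5 minutes leg 2 → 19:00 UTC.
Add 7 hours 41 minutes layover in San Teodoro → 02:41 UTC (Jan 7).
Add 1 hour and 10 minutes leg 3 → 03:51 UTC.
Haldor is UTC+12:45, so local arrival = 03:51 + 12:45 = 16:36 on Jan 7.

16:36 on Jan 7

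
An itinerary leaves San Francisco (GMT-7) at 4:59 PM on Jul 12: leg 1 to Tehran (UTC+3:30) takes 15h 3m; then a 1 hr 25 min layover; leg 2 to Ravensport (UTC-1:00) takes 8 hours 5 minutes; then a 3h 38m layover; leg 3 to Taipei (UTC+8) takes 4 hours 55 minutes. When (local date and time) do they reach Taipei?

Convert departure to UTC: 4:59 PM + 7:00 = 11:59 PM UTC on Jul 12.
Add 15 hours and 3 minutes leg 1 → 3:02 PM UTC (Jul 13).
Add 1 hour and 25 minutes layover in Tehran → 4:27 PM UTC.
Add 8 hours 5 minutes leg 2 → 12:32 AM UTC (Jul 14).
Add 3 hours and 38 minutes layover in Ravensport → 4:10 AM UTC.
Add 4 hours 55 minutes leg 3 → 9:05 AM UTC.
Taipei is UTC+8:00, so local arrival = 9:05 AM + 8:00 = 5:05 PM on Jul 14.

5:05 PM on Jul 14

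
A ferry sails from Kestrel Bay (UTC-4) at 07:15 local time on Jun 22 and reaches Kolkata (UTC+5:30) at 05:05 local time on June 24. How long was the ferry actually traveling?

Departure in UTC: 07:15 + 4:00 = 11:15 on Jun 22.
Arrival in UTC: 05:05 − 5:30 = 23:35 on Jun 23.
Elapsed = 23:35 − 11:15 (+1 day) = 36 hours 20 minutes.

36 hours 20 minutes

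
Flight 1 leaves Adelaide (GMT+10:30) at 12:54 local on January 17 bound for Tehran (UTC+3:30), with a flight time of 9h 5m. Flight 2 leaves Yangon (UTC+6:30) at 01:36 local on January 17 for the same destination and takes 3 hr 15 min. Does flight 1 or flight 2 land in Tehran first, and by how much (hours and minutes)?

the second, by 13 hours 8 minutes

Flight 1 in UTC: 12:54 − 10:30 = 02:24 on Jan 17.
+9 hours 5 minutes → arrive 11:29 UTC on Jan 17.
Flight 2 in UTC: 01:36 − 6:30 = 19:06 on Jan 16.
+3 hours and 15 minutes → arrive 22:21 UTC on Jan 16.
Flight 2 lands earlier by 13 hours 8 minutes.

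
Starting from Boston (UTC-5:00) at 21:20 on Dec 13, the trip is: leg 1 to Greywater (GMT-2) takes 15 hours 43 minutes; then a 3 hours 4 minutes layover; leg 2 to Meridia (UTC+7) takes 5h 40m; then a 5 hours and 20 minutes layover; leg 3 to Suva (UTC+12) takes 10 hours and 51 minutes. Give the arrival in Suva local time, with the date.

Convert departure to UTC: 21:20 + 5:00 = 02:20 UTC on Dec 14.
Add 15 hours and 43 minutes leg 1 → 18:03 UTC.
Add 3 hours 4 minutes layover in Greywater → 21:07 UTC.
Add 5 hours and 40 minutes leg 2 → 02:47 UTC (Dec 15).
Add 5 hours and 20 minutes layover in Meridia → 08:07 UTC.
Add 10 hours 51 minutes leg 3 → 18:58 UTC.
Suva is UTC+12:00, so local arrival = 18:58 + 12:00 = 06:58 on Dec 16.

06:58 on Dec 16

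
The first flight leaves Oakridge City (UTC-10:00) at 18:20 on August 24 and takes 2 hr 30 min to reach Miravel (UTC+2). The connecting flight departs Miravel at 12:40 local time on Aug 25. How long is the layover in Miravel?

3 hours 50 minutes

Convert departure to UTC: 18:20 + 10:00 = 04:20 UTC on Aug 25.
Add 2 hours 30 minutes flight time → 06:50 UTC.
Miravel is UTC+2:00, so local arrival = 06:50 + 2:00 = 08:50 on Aug 25.
Layover = 12:40 − 08:50 = 3 hours 50 minutes.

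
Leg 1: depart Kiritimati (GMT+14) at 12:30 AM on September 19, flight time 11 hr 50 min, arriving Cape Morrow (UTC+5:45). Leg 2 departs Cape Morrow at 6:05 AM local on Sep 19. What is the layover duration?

2 hours

Convert departure to UTC: 12:30 AM − 14:00 = 10:30 AM UTC on Sep 18.
Add 11 hours and 50 minutes flight time → 10:20 PM UTC.
Cape Morrow is UTC+5:45, so local arrival = 10:20 PM + 5:45 = 4:05 AM on Sep 19.
Layover = 6:05 AM − 4:05 AM = 2 hours.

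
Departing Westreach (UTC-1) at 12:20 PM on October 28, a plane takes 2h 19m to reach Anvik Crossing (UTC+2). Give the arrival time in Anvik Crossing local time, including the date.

5:39 PM on October 28

Anvik Crossing is 3:00 ahead of Westreach.
After 2 hours and 19 minutes it is 2:39 PM in Westreach.
Shift by the zone difference: 2:39 PM + 3:00 = 5:39 PM on Oct 28 in Anvik Crossing.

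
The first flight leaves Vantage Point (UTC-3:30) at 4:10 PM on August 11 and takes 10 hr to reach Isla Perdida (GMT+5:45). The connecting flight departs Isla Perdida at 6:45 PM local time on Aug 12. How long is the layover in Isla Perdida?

Convert departure to UTC: 4:10 PM + 3:30 = 7:40 PM UTC on Aug 11.
Add 10 hours flight time → 5:40 AM UTC (Aug 12).
Isla Perdida is UTC+5:45, so local arrival = 5:40 AM + 5:45 = 11:25 AM on Aug 12.
Layover = 6:45 PM − 11:25 AM = 7 hours 20 minutes.

7 hours 20 minutes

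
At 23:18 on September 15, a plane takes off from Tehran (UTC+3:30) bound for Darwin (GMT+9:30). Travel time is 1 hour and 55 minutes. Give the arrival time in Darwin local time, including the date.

07:13 on September 16

Convert departure to UTC: 23:18 − 3:30 = 19:48 UTC on Sep 15.
Add 1 hour 55 minutes travel time → 21:43 UTC.
Darwin is UTC+9:30, so local arrival = 21:43 + 9:30 = 07:13 on Sep 16.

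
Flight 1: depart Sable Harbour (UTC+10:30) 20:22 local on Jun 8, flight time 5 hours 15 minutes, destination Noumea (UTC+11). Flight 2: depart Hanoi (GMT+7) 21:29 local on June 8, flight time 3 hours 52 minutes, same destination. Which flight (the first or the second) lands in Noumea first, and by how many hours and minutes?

Flight 1 in UTC: 20:22 − 10:30 = 09:52 on Jun 8.
+5 hours 15 minutes → arrive 15:07 UTC on Jun 8.
Flight 2 in UTC: 21:29 − 7:00 = 14:29 on Jun 8.
+3 hours 52 minutes → arrive 18:21 UTC on Jun 8.
Flight 1 lands earlier by 3 hours 14 minutes.

the first, by 3 hours 14 minutes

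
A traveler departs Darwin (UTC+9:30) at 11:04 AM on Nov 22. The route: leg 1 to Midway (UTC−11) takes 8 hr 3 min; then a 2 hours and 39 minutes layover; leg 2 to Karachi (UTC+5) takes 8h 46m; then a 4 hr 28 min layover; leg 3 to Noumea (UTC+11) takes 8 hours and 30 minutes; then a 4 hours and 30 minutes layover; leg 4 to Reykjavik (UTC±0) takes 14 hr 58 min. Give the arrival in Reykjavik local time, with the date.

Convert departure to UTC: 11:04 AM − 9:30 = 1:34 AM UTC on Nov 22.
Add 8 hours 3 minutes leg 1 → 9:37 AM UTC.
Add 2 hours 39 minutes layover in Midway → 12:16 PM UTC.
Add 8 hours and 46 minutes leg 2 → 9:02 PM UTC.
Add 4 hours 28 minutes layover in Karachi → 1:30 AM UTC (Nov 23).
Add 8 hours 30 minutes leg 3 → 10:00 AM UTC.
Add 4 hours and 30 minutes layover in Noumea → 2:30 PM UTC.
Add 14 hours 58 minutes leg 4 → 5:28 AM UTC (Nov 24).
Reykjavik is UTC+0, so local arrival is the same: 5:28 AM on Nov 24.

5:28 AM on November 24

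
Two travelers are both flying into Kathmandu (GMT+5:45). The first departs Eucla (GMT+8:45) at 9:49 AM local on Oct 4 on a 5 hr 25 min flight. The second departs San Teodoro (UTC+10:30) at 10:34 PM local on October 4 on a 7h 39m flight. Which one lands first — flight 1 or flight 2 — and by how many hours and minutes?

the first, by 13 hours 14 minutes

Flight 1 in UTC: 9:49 AM − 8:45 = 1:04 AM on Oct 4.
+5 hours 25 minutes → arrive 6:29 AM UTC on Oct 4.
Flight 2 in UTC: 10:34 PM − 10:30 = 12:04 PM on Oct 4.
+7 hours 39 minutes → arrive 7:43 PM UTC on Oct 4.
Flight 1 lands earlier by 13 hours 14 minutes.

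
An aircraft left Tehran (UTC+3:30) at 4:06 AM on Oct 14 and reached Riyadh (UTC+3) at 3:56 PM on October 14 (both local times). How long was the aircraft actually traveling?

Riyadh is 0:30 behind Tehran.
Clock-face elapsed time (ignoring zones) is 11 hours 50 minutes.
Actual elapsed = 11 hours 50 minutes + 0:30 = 12 hours 20 minutes.

12 hours 20 minutes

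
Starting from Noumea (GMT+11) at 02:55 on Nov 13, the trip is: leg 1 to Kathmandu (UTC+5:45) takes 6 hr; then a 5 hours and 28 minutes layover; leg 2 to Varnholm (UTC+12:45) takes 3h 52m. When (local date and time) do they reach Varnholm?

Convert departure to UTC: 02:55 − 11:00 = 15:55 UTC on Nov 12.
Add 6 hours leg 1 → 21:55 UTC.
Add 5 hours 28 minutes layover in Kathmandu → 03:23 UTC (Nov 13).
Add 3 hours 52 minutes leg 2 → 07:15 UTC.
Varnholm is UTC+12:45, so local arrival = 07:15 + 12:45 = 20:00 on Nov 13.

20:00 on Nov 13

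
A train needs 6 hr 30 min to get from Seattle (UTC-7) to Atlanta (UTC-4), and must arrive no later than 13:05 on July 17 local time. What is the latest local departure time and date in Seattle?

03:35 on July 17

Target arrival in UTC: 13:05 + 4:00 = 17:05 on Jul 17.
Subtract 6 hours 30 minutes → departure 10:35 UTC on Jul 17.
Seattle is UTC−7:00: 10:35 − 7:00 = 03:35 on Jul 17.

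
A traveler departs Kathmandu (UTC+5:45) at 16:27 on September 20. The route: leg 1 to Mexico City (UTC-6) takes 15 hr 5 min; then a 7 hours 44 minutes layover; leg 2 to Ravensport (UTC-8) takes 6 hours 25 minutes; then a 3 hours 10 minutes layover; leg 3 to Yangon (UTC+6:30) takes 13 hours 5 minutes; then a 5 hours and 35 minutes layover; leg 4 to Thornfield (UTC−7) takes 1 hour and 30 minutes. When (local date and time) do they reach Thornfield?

08:16 on September 22

Convert departure to UTC: 16:27 − 5:45 = 10:42 UTC on Sep 20.
Add 15 hours 5 minutes leg 1 → 01:47 UTC (Sep 21).
Add 7 hours 44 minutes layover in Mexico City → 09:31 UTC.
Add 6 hours and 25 minutes leg 2 → 15:56 UTC.
Add 3 hours 10 minutes layover in Ravensport → 19:06 UTC.
Add 13 hours 5 minutes leg 3 → 08:11 UTC (Sep 22).
Add 5 hours and 35 minutes layover in Yangon → 13:46 UTC.
Add 1 hour and 30 minutes leg 4 → 15:16 UTC.
Thornfield is UTC−7:00, so local arrival = 15:16 − 7:00 = 08:16 on Sep 22.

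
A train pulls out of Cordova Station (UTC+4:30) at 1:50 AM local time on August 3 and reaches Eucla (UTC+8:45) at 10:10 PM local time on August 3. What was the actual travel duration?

16 hours 5 minutes

Eucla is 4:15 ahead of Cordova Station.
Clock-face elapsed time (ignoring zones) is 20 hours 20 minutes.
Actual elapsed = 20 hours 20 minutes − 4:15 = 16 hours 5 minutes.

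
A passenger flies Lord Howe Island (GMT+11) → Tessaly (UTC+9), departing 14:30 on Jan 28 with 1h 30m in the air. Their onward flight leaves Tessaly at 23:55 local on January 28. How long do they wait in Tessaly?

9 hours 55 minutes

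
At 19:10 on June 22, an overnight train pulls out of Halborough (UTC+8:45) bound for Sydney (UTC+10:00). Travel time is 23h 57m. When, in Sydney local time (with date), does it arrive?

20:22 on June 23

Sydney is 1:15 ahead of Halborough.
After 23 hours 57 minutes it is 19:07 (Jun 23) in Halborough.
Shift by the zone difference: 19:07 + 1:15 = 20:22 on Jun 23 in Sydney.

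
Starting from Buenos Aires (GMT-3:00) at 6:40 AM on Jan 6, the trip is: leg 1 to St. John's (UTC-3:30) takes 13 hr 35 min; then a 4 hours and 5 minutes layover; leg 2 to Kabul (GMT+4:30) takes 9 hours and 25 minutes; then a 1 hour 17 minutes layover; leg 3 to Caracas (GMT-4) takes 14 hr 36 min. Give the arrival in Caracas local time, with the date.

12:38 AM on January 8

Convert departure to UTC: 6:40 AM + 3:00 = 9:40 AM UTC on Jan 6.
Add 13 hours 35 minutes leg 1 → 11:15 PM UTC.
Add 4 hours 5 minutes layover in St. John's → 3:20 AM UTC (Jan 7).
Add 9 hours 25 minutes leg 2 → 12:45 PM UTC.
Add 1 hour 17 minutes layover in Kabul → 2:02 PM UTC.
Add 14 hours and 36 minutes leg 3 → 4:38 AM UTC (Jan 8).
Caracas is UTC−4:00, so local arrival = 4:38 AM − 4:00 = 12:38 AM on Jan 8.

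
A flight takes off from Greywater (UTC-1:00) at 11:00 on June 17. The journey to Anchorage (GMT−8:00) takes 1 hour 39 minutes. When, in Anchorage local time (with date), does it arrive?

Convert departure to UTC: 11:00 + 1:00 = 12:00 UTC on Jun 17.
Add 1 hour and 39 minutes travel time → 13:39 UTC.
Anchorage is UTC−8:00, so local arrival = 13:39 − 8:00 = 05:39 on Jun 17.

05:39 on Jun 17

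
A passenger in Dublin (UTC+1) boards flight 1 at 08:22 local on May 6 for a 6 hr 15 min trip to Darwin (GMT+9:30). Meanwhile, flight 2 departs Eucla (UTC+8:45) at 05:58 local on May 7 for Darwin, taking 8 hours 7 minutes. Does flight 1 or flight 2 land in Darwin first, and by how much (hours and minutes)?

Flight 1 in UTC: 08:22 − 1:00 = 07:22 on May 6.
+6 hours and 15 minutes → arrive 13:37 UTC on May 6.
Flight 2 in UTC: 05:58 − 8:45 = 21:13 on May 6.
+8 hours and 7 minutes → arrive 05:20 UTC on May 7.
Flight 1 lands earlier by 15 hours 43 minutes.

the first, by 15 hours 43 minutes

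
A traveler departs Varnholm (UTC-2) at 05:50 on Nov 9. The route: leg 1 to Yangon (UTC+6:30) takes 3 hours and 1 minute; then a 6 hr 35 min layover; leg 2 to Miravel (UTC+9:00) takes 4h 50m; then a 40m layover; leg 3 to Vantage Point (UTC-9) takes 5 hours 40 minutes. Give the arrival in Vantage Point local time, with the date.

19:36 on November 9

Convert departure to UTC: 05:50 + 2:00 = 07:50 UTC on Nov 9.
Add 3 hours and 1 minute leg 1 → 10:51 UTC.
Add 6 hours 35 minutes layover in Yangon → 17:26 UTC.
Add 4 hours and 50 minutes leg 2 → 22:16 UTC.
Add 40 minutes layover in Miravel → 22:56 UTC.
Add 5 hours and 40 minutes leg 3 → 04:36 UTC (Nov 10).
Vantage Point is UTC−9:00, so local arrival = 04:36 − 9:00 = 19:36 on Nov 9.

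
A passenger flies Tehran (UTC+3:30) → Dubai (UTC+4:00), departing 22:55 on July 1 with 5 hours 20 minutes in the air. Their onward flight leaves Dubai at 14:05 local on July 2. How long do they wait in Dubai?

9 hours 20 minutes

Convert departure to UTC: 22:55 − 3:30 = 19:25 UTC on Jul 1.
Add 5 hours 20 minutes flight time → 00:45 UTC (Jul 2).
Dubai is UTC+4:00, so local arrival = 00:45 + 4:00 = 04:45 on Jul 2.
Layover = 14:05 − 04:45 = 9 hours 20 minutes.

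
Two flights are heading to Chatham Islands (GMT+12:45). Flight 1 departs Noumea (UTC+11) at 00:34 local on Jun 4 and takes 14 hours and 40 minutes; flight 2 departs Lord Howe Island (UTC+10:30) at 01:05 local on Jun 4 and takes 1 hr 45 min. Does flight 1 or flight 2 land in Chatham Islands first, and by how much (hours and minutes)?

Flight 1 in UTC: 00:34 − 11:00 = 13:34 on Jun 3.
+14 hours 40 minutes → arrive 04:14 UTC on Jun 4.
Flight 2 in UTC: 01:05 − 10:30 = 14:35 on Jun 3.
+1 hour 45 minutes → arrive 16:20 UTC on Jun 3.
Flight 2 lands earlier by 11 hours 54 minutes.

the second, by 11 hours 54 minutes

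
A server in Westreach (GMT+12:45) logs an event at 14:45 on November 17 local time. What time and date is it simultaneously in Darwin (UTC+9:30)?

11:30 on Nov 17

In UTC: 14:45 − 12:45 = 02:00 on Nov 17.
Darwin is UTC+9:30: 02:00 + 9:30 = 11:30 on Nov 17.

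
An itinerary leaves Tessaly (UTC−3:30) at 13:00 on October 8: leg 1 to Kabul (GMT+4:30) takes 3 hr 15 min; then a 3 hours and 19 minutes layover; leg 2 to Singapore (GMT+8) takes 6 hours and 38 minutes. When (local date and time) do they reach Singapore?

Convert departure to UTC: 13:00 + 3:30 = 16:30 UTC on Oct 8.
Add 3 hours 15 minutes leg 1 → 19:45 UTC.
Add 3 hours and 19 minutes layover in Kabul → 23:04 UTC.
Add 6 hours 38 minutes leg 2 → 05:42 UTC (Oct 9).
Singapore is UTC+8:00, so local arrival = 05:42 + 8:00 = 13:42 on Oct 9.

13:42 on Oct 9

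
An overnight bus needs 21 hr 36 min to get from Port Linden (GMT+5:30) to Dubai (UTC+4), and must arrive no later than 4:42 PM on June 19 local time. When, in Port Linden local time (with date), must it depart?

Target arrival in UTC: 4:42 PM − 4:00 = 12:42 PM on Jun 19.
Subtract 21 hours and 36 minutes → departure 3:06 PM UTC on Jun 18.
Port Linden is UTC+5:30: 3:06 PM + 5:30 = 8:36 PM on Jun 18.

8:36 PM on Jun 18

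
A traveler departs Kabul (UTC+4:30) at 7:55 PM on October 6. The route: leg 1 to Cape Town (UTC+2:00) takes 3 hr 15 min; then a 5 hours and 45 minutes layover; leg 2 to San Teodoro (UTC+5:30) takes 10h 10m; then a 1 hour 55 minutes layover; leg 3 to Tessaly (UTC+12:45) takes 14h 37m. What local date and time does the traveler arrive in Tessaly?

Convert departure to UTC: 7:55 PM − 4:30 = 3:25 PM UTC on Oct 6.
Add 3 hours 15 minutes leg 1 → 6:40 PM UTC.
Add 5 hours and 45 minutes layover in Cape Town → 12:25 AM UTC (Oct 7).
Add 10 hours and 10 minutes leg 2 → 10:35 AM UTC.
Add 1 hour and 55 minutes layover in San Teodoro → 12:30 PM UTC.
Add 14 hours 37 minutes leg 3 → 3:07 AM UTC (Oct 8).
Tessaly is UTC+12:45, so local arrival = 3:07 AM + 12:45 = 3:52 PM on Oct 8.

3:52 PM on Oct 8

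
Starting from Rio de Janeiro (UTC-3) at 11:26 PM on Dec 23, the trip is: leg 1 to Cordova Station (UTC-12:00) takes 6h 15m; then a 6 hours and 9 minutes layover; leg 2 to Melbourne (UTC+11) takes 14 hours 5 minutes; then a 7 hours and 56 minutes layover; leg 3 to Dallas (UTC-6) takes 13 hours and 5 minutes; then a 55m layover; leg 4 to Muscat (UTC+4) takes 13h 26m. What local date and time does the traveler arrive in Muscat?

Convert departure to UTC: 11:26 PM + 3:00 = 2:26 AM UTC on Dec 24.
Add 6 hours and 15 minutes leg 1 → 8:41 AM UTC.
Add 6 hours and 9 minutes layover in Cordova Station → 2:50 PM UTC.
Add 14 hours and 5 minutes leg 2 → 4:55 AM UTC (Dec 25).
Add 7 hours 56 minutes layover in Melbourne → 12:51 PM UTC.
Add 13 hours 5 minutes leg 3 → 1:56 AM UTC (Dec 26).
Add 55 minutes layover in Dallas → 2:51 AM UTC.
Add 13 hours and 26 minutes leg 4 → 4:17 PM UTC.
Muscat is UTC+4:00, so local arrival = 4:17 PM + 4:00 = 8:17 PM on Dec 26.

8:17 PM on Dec 26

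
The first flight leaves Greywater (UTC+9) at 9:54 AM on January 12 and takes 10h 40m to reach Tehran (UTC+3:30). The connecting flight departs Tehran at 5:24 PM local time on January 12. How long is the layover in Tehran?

2 hours 20 minutes

Convert departure to UTC: 9:54 AM − 9:00 = 12:54 AM UTC on Jan 12.
Add 10 hours and 40 minutes flight time → 11:34 AM UTC.
Tehran is UTC+3:30, so local arrival = 11:34 AM + 3:30 = 3:04 PM on Jan 12.
Layover = 5:24 PM − 3:04 PM = 2 hours 20 minutes.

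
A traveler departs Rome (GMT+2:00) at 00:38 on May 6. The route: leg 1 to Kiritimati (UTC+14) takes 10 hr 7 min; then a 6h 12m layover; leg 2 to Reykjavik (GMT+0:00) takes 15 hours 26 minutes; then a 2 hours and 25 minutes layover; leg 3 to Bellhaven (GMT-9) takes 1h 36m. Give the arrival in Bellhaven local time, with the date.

01:24 on May 7

Convert departure to UTC: 00:38 − 2:00 = 22:38 UTC on May 5.
Add 10 hours and 7 minutes leg 1 → 08:45 UTC (May 6).
Add 6 hours 12 minutes layover in Kiritimati → 14:57 UTC.
Add 15 hours 26 minutes leg 2 → 06:23 UTC (May 7).
Add 2 hours 25 minutes layover in Reykjavik → 08:48 UTC.
Add 1 hour 36 minutes leg 3 → 10:24 UTC.
Bellhaven is UTC−9:00, so local arrival = 10:24 − 9:00 = 01:24 on May 7.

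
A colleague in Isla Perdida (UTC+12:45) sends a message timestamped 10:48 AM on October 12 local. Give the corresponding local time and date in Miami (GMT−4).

6:03 PM on October 11

In UTC: 10:48 AM − 12:45 = 10:03 PM on Oct 11.
Miami is UTC−4:00: 10:03 PM − 4:00 = 6:03 PM on Oct 11.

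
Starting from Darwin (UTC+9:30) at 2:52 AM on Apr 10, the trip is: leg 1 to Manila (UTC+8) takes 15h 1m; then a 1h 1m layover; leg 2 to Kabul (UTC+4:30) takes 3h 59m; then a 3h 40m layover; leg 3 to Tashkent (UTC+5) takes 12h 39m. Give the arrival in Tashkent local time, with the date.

10:42 AM on Apr 11

Convert departure to UTC: 2:52 AM − 9:30 = 5:22 PM UTC on Apr 9.
Add 15 hours 1 minute leg 1 → 8:23 AM UTC (Apr 10).
Add 1 hour and 1 minute layover in Manila → 9:24 AM UTC.
Add 3 hours 59 minutes leg 2 → 1:23 PM UTC.
Add 3 hours 40 minutes layover in Kabul → 5:03 PM UTC.
Add 12 hours 39 minutes leg 3 → 5:42 AM UTC (Apr 11).
Tashkent is UTC+5:00, so local arrival = 5:42 AM + 5:00 = 10:42 AM on Apr 11.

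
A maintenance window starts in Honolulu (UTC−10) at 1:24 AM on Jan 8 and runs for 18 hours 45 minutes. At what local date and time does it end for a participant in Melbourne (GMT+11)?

5:09 PM on Jan 9

Convert start to UTC: 1:24 AM + 10:00 = 11:24 AM UTC on Jan 8.
Add 18 hours 45 minutes duration → 6:09 AM UTC (Jan 9).
Melbourne is UTC+11:00, so local end time = 6:09 AM + 11:00 = 5:09 PM on Jan 9.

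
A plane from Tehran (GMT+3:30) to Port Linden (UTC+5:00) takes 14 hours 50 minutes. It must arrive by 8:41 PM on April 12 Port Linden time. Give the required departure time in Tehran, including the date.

Target arrival in UTC: 8:41 PM − 5:00 = 3:41 PM on Apr 12.
Subtract 14 hours and 50 minutes → departure 12:51 AM UTC on Apr 12.
Tehran is UTC+3:30: 12:51 AM + 3:30 = 4:21 AM on Apr 12.

4:21 AM on April 12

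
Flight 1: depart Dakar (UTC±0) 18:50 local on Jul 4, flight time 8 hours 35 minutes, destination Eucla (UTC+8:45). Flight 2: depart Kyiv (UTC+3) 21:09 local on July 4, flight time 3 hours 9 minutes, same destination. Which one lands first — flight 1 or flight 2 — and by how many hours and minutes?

the second, by 6 hours 7 minutes

Flight 1 departs at 18:50 UTC (Jul 4).
+8 hours 35 minutes → arrive 03:25 UTC on Jul 5.
Flight 2 in UTC: 21:09 − 3:00 = 18:09 on Jul 4.
+3 hours and 9 minutes → arrive 21:18 UTC on Jul 4.
Flight 2 lands earlier by 6 hours 7 minutes.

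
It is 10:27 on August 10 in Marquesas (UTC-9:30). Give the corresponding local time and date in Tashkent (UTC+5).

Tashkent is 14:30 ahead of Marquesas.
Shift by the zone difference: 10:27 + 14:30 = 00:57 on Aug 11 in Tashkent.

00:57 on Aug 11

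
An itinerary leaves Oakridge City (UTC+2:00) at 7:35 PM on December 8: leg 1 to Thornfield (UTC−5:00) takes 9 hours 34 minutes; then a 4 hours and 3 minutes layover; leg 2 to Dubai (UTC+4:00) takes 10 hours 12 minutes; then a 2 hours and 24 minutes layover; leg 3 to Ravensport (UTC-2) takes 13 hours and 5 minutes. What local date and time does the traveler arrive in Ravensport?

6:53 AM on December 10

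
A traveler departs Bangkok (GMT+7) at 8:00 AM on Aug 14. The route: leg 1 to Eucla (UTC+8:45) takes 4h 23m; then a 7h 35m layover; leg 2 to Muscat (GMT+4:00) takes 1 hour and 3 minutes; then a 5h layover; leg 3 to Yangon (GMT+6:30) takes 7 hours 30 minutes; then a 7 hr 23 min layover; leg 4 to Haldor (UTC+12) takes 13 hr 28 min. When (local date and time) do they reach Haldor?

Convert departure to UTC: 8:00 AM − 7:00 = 1:00 AM UTC on Aug 14.
Add 4 hours and 23 minutes leg 1 → 5:23 AM UTC.
Add 7 hours and 35 minutes layover in Eucla → 12:58 PM UTC.
Add 1 hour and 3 minutes leg 2 → 2:01 PM UTC.
Add 5 hours layover in Muscat → 7:01 PM UTC.
Add 7 hours and 30 minutes leg 3 → 2:31 AM UTC (Aug 15).
Add 7 hours and 23 minutes layover in Yangon → 9:54 AM UTC.
Add 13 hours and 28 minutes leg 4 → 11:22 PM UTC.
Haldor is UTC+12:00, so local arrival = 11:22 PM + 12:00 = 11:22 AM on Aug 16.

11:22 AM on August 16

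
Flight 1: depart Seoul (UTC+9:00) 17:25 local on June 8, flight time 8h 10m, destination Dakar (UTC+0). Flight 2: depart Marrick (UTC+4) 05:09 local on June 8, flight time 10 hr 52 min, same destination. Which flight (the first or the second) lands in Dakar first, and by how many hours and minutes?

Flight 1 in UTC: 17:25 − 9:00 = 08:25 on Jun 8.
+8 hours and 10 minutes → arrive 16:35 UTC on Jun 8.
Flight 2 in UTC: 05:09 − 4:00 = 01:09 on Jun 8.
+10 hours and 52 minutes → arrive 12:01 UTC on Jun 8.
Flight 2 lands earlier by 4 hours 34 minutes.

the second, by 4 hours 34 minutes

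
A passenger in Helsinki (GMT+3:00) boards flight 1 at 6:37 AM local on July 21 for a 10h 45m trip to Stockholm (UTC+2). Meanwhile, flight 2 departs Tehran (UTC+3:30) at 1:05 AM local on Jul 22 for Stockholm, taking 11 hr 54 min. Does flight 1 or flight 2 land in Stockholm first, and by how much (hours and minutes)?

the first, by 19 hours 7 minutes

Flight 1 in UTC: 6:37 AM − 3:00 = 3:37 AM on Jul 21.
+10 hours and 45 minutes → arrive 2:22 PM UTC on Jul 21.
Flight 2 in UTC: 1:05 AM − 3:30 = 9:35 PM on Jul 21.
+11 hours and 54 minutes → arrive 9:29 AM UTC on Jul 22.
Flight 1 lands earlier by 19 hours 7 minutes.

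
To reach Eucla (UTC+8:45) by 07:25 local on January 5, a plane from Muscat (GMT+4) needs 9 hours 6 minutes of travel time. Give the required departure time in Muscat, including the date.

17:34 on January 4

Target arrival in UTC: 07:25 − 8:45 = 22:40 on Jan 4.
Subtract 9 hours and 6 minutes → departure 13:34 UTC on Jan 4.
Muscat is UTC+4:00: 13:34 + 4:00 = 17:34 on Jan 4.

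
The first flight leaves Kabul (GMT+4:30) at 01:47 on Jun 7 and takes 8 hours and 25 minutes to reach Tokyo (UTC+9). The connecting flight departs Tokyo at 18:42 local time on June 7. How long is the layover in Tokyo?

Convert departure to UTC: 01:47 − 4:30 = 21:17 UTC on Jun 6.
Add 8 hours 25 minutes flight time → 05:42 UTC (Jun 7).
Tokyo is UTC+9:00, so local arrival = 05:42 + 9:00 = 14:42 on Jun 7.
Layover = 18:42 − 14:42 = 4 hours.

4 hours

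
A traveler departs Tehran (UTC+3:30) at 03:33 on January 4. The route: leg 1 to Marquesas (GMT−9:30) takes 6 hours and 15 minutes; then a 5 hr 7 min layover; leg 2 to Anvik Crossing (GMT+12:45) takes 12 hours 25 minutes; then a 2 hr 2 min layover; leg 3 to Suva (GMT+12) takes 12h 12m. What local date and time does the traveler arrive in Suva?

02:04 on Jan 6

Convert departure to UTC: 03:33 − 3:30 = 00:03 UTC on Jan 4.
Add 6 hours and 15 minutes leg 1 → 06:18 UTC.
Add 5 hours 7 minutes layover in Marquesas → 11:25 UTC.
Add 12 hours 25 minutes leg 2 → 23:50 UTC.
Add 2 hours and 2 minutes layover in Anvik Crossing → 01:52 UTC (Jan 5).
Add 12 hours 12 minutes leg 3 → 14:04 UTC.
Suva is UTC+12:00, so local arrival = 14:04 + 12:00 = 02:04 on Jan 6.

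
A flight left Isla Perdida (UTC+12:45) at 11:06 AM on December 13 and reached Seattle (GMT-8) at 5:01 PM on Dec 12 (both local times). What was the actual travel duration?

2 hours 40 minutes

Seattle is 20:45 behind Isla Perdida.
Clock-face elapsed time (ignoring zones) is −18 hours 5 minutes.
Actual elapsed = −18 hours 5 minutes + 20:45 = 2 hours 40 minutes.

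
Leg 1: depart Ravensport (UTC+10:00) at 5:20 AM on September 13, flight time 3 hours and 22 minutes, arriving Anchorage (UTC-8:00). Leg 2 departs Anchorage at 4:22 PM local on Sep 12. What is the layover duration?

1 hour 40 minutes

Convert departure to UTC: 5:20 AM − 10:00 = 7:20 PM UTC on Sep 12.
Add 3 hours 22 minutes flight time → 10:42 PM UTC.
Anchorage is UTC−8:00, so local arrival = 10:42 PM − 8:00 = 2:42 PM on Sep 12.
Layover = 4:22 PM − 2:42 PM = 1 hour 40 minutes.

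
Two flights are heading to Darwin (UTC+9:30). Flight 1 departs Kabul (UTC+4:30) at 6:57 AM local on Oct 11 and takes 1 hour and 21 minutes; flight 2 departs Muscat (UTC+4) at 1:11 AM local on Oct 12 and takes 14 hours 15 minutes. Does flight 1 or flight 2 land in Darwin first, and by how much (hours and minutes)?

Flight 1 in UTC: 6:57 AM − 4:30 = 2:27 AM on Oct 11.
+1 hour and 21 minutes → arrive 3:48 AM UTC on Oct 11.
Flight 2 in UTC: 1:11 AM − 4:00 = 9:11 PM on Oct 11.
+14 hours and 15 minutes → arrive 11:26 AM UTC on Oct 12.
Flight 1 lands earlier by 31 hours 38 minutes.

the first, by 31 hours 38 minutes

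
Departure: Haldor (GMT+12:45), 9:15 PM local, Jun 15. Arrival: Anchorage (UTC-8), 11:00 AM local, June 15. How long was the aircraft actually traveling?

10 hours 30 minutes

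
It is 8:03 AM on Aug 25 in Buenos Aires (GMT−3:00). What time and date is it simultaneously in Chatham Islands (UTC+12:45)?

11:48 PM on Aug 25

Chatham Islands is 15:45 ahead of Buenos Aires.
Shift by the zone difference: 8:03 AM + 15:45 = 11:48 PM on Aug 25 in Chatham Islands.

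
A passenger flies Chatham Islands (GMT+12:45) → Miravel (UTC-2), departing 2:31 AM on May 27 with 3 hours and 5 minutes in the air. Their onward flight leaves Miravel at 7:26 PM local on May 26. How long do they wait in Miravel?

4 hours 35 minutes

Convert departure to UTC: 2:31 AM − 12:45 = 1:46 PM UTC on May 26.
Add 3 hours and 5 minutes flight time → 4:51 PM UTC.
Miravel is UTC−2:00, so local arrival = 4:51 PM − 2:00 = 2:51 PM on May 26.
Layover = 7:26 PM − 2:51 PM = 4 hours 35 minutes.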